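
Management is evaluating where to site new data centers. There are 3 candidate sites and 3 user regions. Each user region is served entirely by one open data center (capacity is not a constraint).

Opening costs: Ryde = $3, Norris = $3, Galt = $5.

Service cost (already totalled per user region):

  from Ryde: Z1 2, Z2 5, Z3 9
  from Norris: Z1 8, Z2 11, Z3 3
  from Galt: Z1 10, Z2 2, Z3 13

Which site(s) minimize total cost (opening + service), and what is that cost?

Open Ryde and Norris; minimum total cost 16.

For any fixed open set, each user region goes to its cheapest open site; total = fixed + service.
{Ryde, Norris}: Z1→Ryde 2, Z2→Ryde 5, Z3→Norris 3. Service 10; fixed 6; total 16.
{Ryde, Norris, Galt}: Z1→Ryde 2, Z2→Galt 2, Z3→Norris 3. Service 7; fixed 11; total 18.
{Ryde}: service 16 + fixed 3 = 19
No other subset beats 16.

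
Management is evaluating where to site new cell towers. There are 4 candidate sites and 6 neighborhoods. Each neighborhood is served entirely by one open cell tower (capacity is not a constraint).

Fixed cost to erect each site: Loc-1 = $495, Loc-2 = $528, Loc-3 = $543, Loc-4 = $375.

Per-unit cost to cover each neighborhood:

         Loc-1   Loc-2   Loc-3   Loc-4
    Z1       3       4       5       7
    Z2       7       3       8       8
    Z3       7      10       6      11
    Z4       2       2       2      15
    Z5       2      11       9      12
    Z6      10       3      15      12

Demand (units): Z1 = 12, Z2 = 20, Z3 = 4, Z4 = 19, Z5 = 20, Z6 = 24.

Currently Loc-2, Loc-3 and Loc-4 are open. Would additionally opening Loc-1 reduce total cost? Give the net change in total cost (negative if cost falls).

No — net change +343 (cost rises by 343).

Current service cost with {Loc-2, Loc-3, Loc-4}: 422.
Adding Loc-1: each neighborhood re-picks its cheapest; new service cost 270, saving 152.
Extra fixed cost: 495. Net change = 495 − 152 = 343.
(Totals: 1868 → 2211.)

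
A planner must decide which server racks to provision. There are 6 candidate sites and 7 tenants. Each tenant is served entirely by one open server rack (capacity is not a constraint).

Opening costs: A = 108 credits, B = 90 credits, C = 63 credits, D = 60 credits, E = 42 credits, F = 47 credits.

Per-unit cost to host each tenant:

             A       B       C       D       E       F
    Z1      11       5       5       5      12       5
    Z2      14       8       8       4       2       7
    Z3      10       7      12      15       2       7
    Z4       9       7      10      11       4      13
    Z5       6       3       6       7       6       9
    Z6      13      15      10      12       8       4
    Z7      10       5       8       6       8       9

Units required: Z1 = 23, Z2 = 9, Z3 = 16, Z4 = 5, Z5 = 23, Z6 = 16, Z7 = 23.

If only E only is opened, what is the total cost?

Each tenant is assigned to its cheapest site among the open ones.
{E}: Z1→E 12·23=276, Z2→E 2·9=18, Z3→E 2·16=32, Z4→E 4·5=20, Z5→E 6·23=138, Z6→E 8·16=128, Z7→E 8·23=184. Service 796; fixed 42; total 838.

Total cost: 838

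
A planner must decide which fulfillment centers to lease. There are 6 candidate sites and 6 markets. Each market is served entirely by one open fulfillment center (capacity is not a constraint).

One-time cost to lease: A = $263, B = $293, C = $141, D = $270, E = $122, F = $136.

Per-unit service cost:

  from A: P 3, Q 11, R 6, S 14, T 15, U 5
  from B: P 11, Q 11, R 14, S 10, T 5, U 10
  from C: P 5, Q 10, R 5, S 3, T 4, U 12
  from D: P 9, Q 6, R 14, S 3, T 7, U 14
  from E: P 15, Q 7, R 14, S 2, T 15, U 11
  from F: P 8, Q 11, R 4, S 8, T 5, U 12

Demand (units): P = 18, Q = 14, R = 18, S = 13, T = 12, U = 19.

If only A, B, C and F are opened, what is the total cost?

Total cost: 1281

Each market is assigned to its cheapest site among the open ones.
{A, B, C, F}: P→A 3·18=54, Q→C 10·14=140, R→F 4·18=72, S→C 3·13=39, T→C 4·12=48, U→A 5·19=95. Service 448; fixed 833; total 1281.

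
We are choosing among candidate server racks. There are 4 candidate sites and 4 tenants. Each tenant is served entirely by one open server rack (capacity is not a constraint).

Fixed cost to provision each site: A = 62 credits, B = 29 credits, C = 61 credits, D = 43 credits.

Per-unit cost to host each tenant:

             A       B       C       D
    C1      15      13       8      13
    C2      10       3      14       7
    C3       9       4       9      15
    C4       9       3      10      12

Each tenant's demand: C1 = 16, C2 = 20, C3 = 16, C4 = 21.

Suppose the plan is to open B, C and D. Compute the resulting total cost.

Total cost: 448

Each tenant is assigned to its cheapest site among the open ones.
{B, C, D}: C1→C 8·16=128, C2→B 3·20=60, C3→B 4·16=64, C4→B 3·21=63. Service 315; fixed 133; total 448.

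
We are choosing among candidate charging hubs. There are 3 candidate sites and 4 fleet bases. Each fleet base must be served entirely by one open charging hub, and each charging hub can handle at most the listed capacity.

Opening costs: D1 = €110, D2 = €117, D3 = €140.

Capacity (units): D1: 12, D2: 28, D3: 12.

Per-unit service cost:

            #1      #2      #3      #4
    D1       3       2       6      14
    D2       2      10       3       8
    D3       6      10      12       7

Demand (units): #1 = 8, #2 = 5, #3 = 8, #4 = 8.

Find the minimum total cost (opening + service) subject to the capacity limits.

Open {D1, D2}: #1→D2 2·8=16, #2→D1 2·5=10, #3→D2 3·8=24, #4→D2 8·8=64.
Loads: D1 carries 5/12, D2 carries 24/28. Service 114; fixed 227; total 341.
Next best feasible plan costs 389.

Minimum total cost: 341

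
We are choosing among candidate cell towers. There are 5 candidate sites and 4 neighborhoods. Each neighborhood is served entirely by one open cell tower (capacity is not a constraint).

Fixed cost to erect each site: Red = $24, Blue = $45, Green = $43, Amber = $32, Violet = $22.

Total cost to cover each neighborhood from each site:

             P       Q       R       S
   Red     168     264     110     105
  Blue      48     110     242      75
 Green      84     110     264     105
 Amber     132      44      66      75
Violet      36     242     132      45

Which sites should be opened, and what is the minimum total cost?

Open Amber and Violet; minimum total cost 245.

For any fixed open set, each neighborhood goes to its cheapest open site; total = fixed + service.
{Amber, Violet}: P→Violet 36, Q→Amber 44, R→Amber 66, S→Violet 45. Service 191; fixed 54; total 245.
{Red, Amber, Violet}: service 191 + fixed 78 = 269
{Green, Amber, Violet}: service 191 + fixed 97 = 288
{Red, Blue, Green, Amber, Violet}: service 191 + fixed 166 = 357
No other subset beats 245.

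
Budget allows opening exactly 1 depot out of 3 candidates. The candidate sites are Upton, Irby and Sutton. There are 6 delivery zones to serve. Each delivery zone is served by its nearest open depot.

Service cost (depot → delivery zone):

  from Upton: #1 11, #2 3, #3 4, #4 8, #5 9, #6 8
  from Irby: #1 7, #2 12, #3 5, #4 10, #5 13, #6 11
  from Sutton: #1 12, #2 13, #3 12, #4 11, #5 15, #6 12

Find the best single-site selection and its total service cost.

With exactly 1 open, each delivery zone uses its cheapest among the chosen.
{Upton}: #1→Upton 11, #2→Upton 3, #3→Upton 4, #4→Upton 8, #5→Upton 9, #6→Upton 8. Service cost 43.
{Irby}: service cost 58
{Sutton}: service cost 75
Among all 3 size-1 choices, {Upton} is lowest.

Choose Upton only; total service cost 43.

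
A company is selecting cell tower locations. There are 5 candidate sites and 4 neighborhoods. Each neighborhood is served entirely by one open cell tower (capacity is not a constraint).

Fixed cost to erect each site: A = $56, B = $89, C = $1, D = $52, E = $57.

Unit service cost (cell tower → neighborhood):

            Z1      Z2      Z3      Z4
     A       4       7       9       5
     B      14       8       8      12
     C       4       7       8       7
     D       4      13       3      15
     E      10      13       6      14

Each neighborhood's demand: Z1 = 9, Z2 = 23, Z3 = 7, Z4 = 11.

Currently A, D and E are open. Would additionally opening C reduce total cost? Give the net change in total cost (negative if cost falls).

No — net change +1 (cost rises by 1).

Current service cost with {A, D, E}: 273.
Adding C: each neighborhood re-picks its cheapest; new service cost 273, saving 0.
Extra fixed cost: 1. Net change = 1 − 0 = 1.
(Totals: 438 → 439.)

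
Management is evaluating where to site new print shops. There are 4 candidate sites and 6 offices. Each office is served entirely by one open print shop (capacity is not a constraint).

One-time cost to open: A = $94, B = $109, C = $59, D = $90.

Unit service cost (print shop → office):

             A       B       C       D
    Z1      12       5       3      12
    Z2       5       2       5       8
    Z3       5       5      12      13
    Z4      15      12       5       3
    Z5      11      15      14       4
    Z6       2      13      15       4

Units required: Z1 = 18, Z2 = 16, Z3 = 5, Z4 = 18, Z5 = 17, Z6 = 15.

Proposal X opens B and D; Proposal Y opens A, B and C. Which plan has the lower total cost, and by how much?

Proposal X: {B, D}: Z1→B 5·18=90, Z2→B 2·16=32, Z3→B 5·5=25, Z4→D 3·18=54, Z5→D 4·17=68, Z6→D 4·15=60. Service 329; fixed 199; total 528.
Proposal Y: {A, B, C}: Z1→C 3·18=54, Z2→B 2·16=32, Z3→A 5·5=25, Z4→C 5·18=90, Z5→A 11·17=187, Z6→A 2·15=30. Service 418; fixed 262; total 680.
Difference: |528 − 680| = 152.

Proposal X is cheaper by 152.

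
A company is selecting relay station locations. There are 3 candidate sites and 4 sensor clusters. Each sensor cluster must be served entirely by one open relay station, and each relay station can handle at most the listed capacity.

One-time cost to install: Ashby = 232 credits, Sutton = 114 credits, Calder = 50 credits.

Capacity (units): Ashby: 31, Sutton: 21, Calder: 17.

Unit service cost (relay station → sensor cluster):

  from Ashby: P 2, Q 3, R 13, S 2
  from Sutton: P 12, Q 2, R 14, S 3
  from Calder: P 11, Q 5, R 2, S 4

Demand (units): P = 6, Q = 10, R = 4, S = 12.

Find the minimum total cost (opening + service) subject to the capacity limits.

Open {Sutton, Calder}: P→Sutton 12·6=72, Q→Sutton 2·10=20, R→Calder 2·4=8, S→Calder 4·12=48.
Loads: Sutton carries 16/21, Calder carries 16/17. Service 148; fixed 164; total 312.
Next best feasible plan costs 330.

Minimum total cost: 312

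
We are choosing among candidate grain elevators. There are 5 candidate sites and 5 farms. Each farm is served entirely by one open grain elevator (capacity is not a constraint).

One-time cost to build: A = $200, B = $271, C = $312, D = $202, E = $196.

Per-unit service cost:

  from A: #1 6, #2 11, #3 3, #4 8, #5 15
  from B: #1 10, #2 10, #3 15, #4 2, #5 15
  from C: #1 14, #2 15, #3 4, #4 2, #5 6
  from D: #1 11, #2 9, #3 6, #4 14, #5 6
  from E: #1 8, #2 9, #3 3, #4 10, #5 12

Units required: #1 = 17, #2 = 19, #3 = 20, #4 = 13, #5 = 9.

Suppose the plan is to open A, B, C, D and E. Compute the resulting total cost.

Total cost: 1594

Each farm is assigned to its cheapest site among the open ones.
{A, B, C, D, E}: #1→A 6·17=102, #2→D 9·19=171, #3→A 3·20=60, #4→B 2·13=26, #5→C 6·9=54. Service 413; fixed 1181; total 1594.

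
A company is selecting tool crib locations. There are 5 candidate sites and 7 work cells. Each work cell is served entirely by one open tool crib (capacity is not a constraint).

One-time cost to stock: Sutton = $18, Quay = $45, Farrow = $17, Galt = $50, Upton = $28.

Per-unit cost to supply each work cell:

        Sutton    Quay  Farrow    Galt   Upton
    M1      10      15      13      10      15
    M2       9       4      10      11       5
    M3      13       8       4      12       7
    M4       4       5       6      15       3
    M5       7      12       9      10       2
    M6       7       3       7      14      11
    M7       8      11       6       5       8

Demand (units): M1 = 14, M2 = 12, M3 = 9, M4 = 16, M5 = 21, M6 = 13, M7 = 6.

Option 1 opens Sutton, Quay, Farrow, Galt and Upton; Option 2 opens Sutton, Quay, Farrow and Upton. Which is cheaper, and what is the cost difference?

Option 2 is cheaper by 44.

Option 1: {Sutton, Quay, Farrow, Galt, Upton}: M1→Sutton 10·14=140, M2→Quay 4·12=48, M3→Farrow 4·9=36, M4→Upton 3·16=48, M5→Upton 2·21=42, M6→Quay 3·13=39, M7→Galt 5·6=30. Service 383; fixed 158; total 541.
Option 2: {Sutton, Quay, Farrow, Upton}: M1→Sutton 10·14=140, M2→Quay 4·12=48, M3→Farrow 4·9=36, M4→Upton 3·16=48, M5→Upton 2·21=42, M6→Quay 3·13=39, M7→Farrow 6·6=36. Service 389; fixed 108; total 497.
Difference: |541 − 497| = 44.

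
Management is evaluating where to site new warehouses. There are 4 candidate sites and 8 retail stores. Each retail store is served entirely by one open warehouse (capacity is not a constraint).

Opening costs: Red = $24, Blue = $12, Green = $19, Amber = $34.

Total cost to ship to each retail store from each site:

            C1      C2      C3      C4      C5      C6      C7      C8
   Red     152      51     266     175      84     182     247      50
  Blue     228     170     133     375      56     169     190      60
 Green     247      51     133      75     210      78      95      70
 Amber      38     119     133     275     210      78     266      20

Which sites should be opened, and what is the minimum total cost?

For any fixed open set, each retail store goes to its cheapest open site; total = fixed + service.
{Blue, Green, Amber}: C1→Amber 38, C2→Green 51, C3→Blue 133, C4→Green 75, C5→Blue 56, C6→Green 78, C7→Green 95, C8→Amber 20. Service 546; fixed 65; total 611.
{Red, Blue, Green, Amber}: service 546 + fixed 89 = 635
{Red, Green, Amber}: C1→Amber 38, C2→Red 51, C3→Green 133, C4→Green 75, C5→Red 84, C6→Green 78, C7→Green 95, C8→Amber 20. Service 574; fixed 77; total 651.
{Blue}: service 1381 + fixed 12 = 1393
No other subset beats 611.

Open Blue, Green and Amber; minimum total cost 611.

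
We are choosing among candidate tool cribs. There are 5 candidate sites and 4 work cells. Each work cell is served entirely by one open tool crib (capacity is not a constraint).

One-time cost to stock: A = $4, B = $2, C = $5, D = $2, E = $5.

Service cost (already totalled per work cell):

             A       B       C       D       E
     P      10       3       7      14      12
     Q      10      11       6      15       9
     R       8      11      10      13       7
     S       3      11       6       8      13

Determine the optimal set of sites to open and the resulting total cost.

Open A and B; minimum total cost 30.

For any fixed open set, each work cell goes to its cheapest open site; total = fixed + service.
{A, B}: P→B 3, Q→A 10, R→A 8, S→A 3. Service 24; fixed 6; total 30.
{A, B, C}: service 20 + fixed 11 = 31
{A, B, D}: P→B 3, Q→A 10, R→A 8, S→A 3. Service 24; fixed 8; total 32.
{A, B, C, D, E}: service 19 + fixed 18 = 37
No other subset beats 30.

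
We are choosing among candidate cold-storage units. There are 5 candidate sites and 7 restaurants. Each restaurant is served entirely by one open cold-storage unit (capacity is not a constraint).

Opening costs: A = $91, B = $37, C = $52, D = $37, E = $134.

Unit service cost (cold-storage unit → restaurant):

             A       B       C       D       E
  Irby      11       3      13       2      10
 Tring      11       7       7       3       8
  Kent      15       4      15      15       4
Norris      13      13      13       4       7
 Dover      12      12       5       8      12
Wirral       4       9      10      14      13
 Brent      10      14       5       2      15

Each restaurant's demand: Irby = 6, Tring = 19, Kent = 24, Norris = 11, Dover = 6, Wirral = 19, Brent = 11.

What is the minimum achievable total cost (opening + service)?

Minimum total cost: 520

For any fixed open set, each restaurant goes to its cheapest open site; total = fixed + service.
{A, B, D}: Irby→D 2·6=12, Tring→D 3·19=57, Kent→B 4·24=96, Norris→D 4·11=44, Dover→D 8·6=48, Wirral→A 4·19=76, Brent→D 2·11=22. Service 355; fixed 165; total 520.
{B, D}: service 450 + fixed 74 = 524
{A, B, C, D}: Irby→D 2·6=12, Tring→D 3·19=57, Kent→B 4·24=96, Norris→D 4·11=44, Dover→C 5·6=30, Wirral→A 4·19=76, Brent→D 2·11=22. Service 337; fixed 217; total 554.
{A, B, C, D, E}: Irby→D 2·6=12, Tring→D 3·19=57, Kent→B 4·24=96, Norris→D 4·11=44, Dover→C 5·6=30, Wirral→A 4·19=76, Brent→D 2·11=22. Service 337; fixed 351; total 688.
No other subset beats 520.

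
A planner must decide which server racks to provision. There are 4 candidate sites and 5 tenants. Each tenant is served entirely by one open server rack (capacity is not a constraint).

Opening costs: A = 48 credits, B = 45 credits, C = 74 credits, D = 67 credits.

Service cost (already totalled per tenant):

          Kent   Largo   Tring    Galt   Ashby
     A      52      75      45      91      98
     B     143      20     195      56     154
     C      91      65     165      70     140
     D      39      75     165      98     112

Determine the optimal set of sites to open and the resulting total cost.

Open A and B; minimum total cost 364.

For any fixed open set, each tenant goes to its cheapest open site; total = fixed + service.
{A, B}: Kent→A 52, Largo→B 20, Tring→A 45, Galt→B 56, Ashby→A 98. Service 271; fixed 93; total 364.
{A}: service 361 + fixed 48 = 409
{A, B, D}: service 258 + fixed 160 = 418
{A, B, C, D}: Kent→D 39, Largo→B 20, Tring→A 45, Galt→B 56, Ashby→A 98. Service 258; fixed 234; total 492.
(All 15 nonempty subsets were checked; A and B is lowest.)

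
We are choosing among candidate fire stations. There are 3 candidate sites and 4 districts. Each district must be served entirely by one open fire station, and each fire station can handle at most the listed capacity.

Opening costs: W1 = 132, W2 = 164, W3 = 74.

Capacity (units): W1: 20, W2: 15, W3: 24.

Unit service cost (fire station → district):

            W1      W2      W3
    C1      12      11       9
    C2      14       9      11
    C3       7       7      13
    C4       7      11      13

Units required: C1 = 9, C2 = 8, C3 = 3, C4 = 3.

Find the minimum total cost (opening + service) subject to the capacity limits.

Open {W3}: C1→W3 9·9=81, C2→W3 11·8=88, C3→W3 13·3=39, C4→W3 13·3=39.
Loads: W3 carries 23/24. Service 247; fixed 74; total 321.
Next best feasible plan costs 417.

Minimum total cost: 321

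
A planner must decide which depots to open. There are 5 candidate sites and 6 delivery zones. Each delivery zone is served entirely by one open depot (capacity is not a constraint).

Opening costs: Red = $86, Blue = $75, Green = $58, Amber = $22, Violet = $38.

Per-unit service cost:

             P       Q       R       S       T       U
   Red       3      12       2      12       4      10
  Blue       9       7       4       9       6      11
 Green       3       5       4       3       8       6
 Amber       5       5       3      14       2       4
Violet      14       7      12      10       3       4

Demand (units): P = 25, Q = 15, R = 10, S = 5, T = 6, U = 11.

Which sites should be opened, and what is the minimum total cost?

For any fixed open set, each delivery zone goes to its cheapest open site; total = fixed + service.
{Green, Amber}: P→Green 3·25=75, Q→Green 5·15=75, R→Amber 3·10=30, S→Green 3·5=15, T→Amber 2·6=12, U→Amber 4·11=44. Service 251; fixed 80; total 331.
{Green, Violet}: service 267 + fixed 96 = 363
{Green, Amber, Violet}: service 251 + fixed 118 = 369
{Red, Blue, Green, Amber, Violet}: P→Red 3·25=75, Q→Green 5·15=75, R→Red 2·10=20, S→Green 3·5=15, T→Amber 2·6=12, U→Amber 4·11=44. Service 241; fixed 279; total 520.
No other subset beats 331.

Open Green and Amber; minimum total cost 331.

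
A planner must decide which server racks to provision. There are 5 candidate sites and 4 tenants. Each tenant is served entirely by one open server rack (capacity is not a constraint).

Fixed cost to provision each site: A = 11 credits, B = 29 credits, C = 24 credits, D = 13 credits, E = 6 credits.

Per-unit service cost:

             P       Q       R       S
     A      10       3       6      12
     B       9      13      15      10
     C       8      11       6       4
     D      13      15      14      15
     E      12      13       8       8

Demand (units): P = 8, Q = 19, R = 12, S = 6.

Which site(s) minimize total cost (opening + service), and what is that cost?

For any fixed open set, each tenant goes to its cheapest open site; total = fixed + service.
{A, C}: P→C 8·8=64, Q→A 3·19=57, R→A 6·12=72, S→C 4·6=24. Service 217; fixed 35; total 252.
{A, C, E}: service 217 + fixed 41 = 258
{A, C, D}: service 217 + fixed 48 = 265
{A, B, C, D, E}: service 217 + fixed 83 = 300
No other subset beats 252.

Open A and C; minimum total cost 252.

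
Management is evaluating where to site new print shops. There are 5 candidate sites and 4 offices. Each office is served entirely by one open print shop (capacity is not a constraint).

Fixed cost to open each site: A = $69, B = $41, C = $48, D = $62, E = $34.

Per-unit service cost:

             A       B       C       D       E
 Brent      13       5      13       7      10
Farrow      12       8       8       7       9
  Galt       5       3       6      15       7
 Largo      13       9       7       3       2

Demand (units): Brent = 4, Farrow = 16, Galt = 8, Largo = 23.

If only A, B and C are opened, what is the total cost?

Total cost: 491

Each office is assigned to its cheapest site among the open ones.
{A, B, C}: Brent→B 5·4=20, Farrow→B 8·16=128, Galt→B 3·8=24, Largo→C 7·23=161. Service 333; fixed 158; total 491.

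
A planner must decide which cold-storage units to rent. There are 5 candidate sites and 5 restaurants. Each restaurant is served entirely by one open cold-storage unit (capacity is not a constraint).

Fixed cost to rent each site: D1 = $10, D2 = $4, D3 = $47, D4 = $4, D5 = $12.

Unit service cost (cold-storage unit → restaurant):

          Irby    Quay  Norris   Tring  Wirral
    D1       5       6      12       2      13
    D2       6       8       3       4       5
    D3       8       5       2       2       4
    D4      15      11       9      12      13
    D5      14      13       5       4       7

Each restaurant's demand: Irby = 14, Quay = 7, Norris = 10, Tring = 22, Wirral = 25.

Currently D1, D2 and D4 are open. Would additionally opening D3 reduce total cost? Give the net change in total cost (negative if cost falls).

No — net change +5 (cost rises by 5).

Current service cost with {D1, D2, D4}: 311.
Adding D3: each restaurant re-picks its cheapest; new service cost 269, saving 42.
Extra fixed cost: 47. Net change = 47 − 42 = 5.
(Totals: 329 → 334.)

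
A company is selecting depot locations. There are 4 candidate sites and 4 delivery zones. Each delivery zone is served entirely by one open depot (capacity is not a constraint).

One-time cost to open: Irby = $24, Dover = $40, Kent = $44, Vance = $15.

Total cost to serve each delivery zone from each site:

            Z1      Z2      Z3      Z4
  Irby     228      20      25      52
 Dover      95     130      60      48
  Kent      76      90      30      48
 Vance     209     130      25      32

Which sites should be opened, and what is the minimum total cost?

For any fixed open set, each delivery zone goes to its cheapest open site; total = fixed + service.
{Irby, Kent, Vance}: Z1→Kent 76, Z2→Irby 20, Z3→Irby 25, Z4→Vance 32. Service 153; fixed 83; total 236.
{Irby, Kent}: Z1→Kent 76, Z2→Irby 20, Z3→Irby 25, Z4→Kent 48. Service 169; fixed 68; total 237.
{Irby, Dover, Vance}: Z1→Dover 95, Z2→Irby 20, Z3→Irby 25, Z4→Vance 32. Service 172; fixed 79; total 251.
{Irby, Dover, Kent, Vance}: service 153 + fixed 123 = 276
No other subset beats 236.

Open Irby, Kent and Vance; minimum total cost 236.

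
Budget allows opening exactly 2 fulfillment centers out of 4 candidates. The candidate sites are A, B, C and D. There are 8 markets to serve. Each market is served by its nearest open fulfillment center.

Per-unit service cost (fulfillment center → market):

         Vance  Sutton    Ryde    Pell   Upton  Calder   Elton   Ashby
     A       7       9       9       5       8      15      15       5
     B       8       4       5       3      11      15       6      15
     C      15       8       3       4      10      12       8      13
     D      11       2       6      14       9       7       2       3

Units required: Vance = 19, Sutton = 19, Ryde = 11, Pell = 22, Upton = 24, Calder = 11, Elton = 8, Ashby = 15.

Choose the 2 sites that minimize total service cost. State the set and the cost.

With exactly 2 open, each market uses its cheapest among the chosen.
{B, D}: Vance→B 8·19=152, Sutton→D 2·19=38, Ryde→B 5·11=55, Pell→B 3·22=66, Upton→D 9·24=216, Calder→D 7·11=77, Elton→D 2·8=16, Ashby→D 3·15=45. Service cost 665.
{A, D}: service cost 677
{C, D}: service cost 722
Among all 6 size-2 choices, {B, D} is lowest.

Choose B and D; total service cost 665.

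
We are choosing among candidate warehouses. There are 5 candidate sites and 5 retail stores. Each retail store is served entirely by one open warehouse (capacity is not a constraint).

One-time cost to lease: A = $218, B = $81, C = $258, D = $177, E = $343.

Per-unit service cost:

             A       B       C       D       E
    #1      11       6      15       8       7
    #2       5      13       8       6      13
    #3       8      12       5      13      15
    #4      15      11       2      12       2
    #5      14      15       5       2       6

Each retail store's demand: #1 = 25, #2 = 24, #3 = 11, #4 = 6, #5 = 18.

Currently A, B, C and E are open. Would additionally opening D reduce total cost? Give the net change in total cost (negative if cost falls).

Current service cost with {A, B, C, E}: 427.
Adding D: each retail store re-picks its cheapest; new service cost 373, saving 54.
Extra fixed cost: 177. Net change = 177 − 54 = 123.
(Totals: 1327 → 1450.)

No — net change +123 (cost rises by 123).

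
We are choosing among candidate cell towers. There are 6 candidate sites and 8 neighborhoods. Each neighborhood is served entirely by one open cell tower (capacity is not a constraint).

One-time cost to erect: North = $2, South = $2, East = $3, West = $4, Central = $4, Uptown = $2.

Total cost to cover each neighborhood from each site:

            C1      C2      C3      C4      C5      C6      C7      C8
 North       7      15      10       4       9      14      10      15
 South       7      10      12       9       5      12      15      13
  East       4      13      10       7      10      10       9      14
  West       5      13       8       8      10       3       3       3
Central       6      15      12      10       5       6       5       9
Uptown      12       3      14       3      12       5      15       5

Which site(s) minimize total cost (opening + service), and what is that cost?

Open South, West and Uptown; minimum total cost 41.

For any fixed open set, each neighborhood goes to its cheapest open site; total = fixed + service.
{South, West, Uptown}: C1→West 5, C2→Uptown 3, C3→West 8, C4→Uptown 3, C5→South 5, C6→West 3, C7→West 3, C8→West 3. Service 33; fixed 8; total 41.
{North, South, West, Uptown}: service 33 + fixed 10 = 43
{South, East, West, Uptown}: C1→East 4, C2→Uptown 3, C3→West 8, C4→Uptown 3, C5→South 5, C6→West 3, C7→West 3, C8→West 3. Service 32; fixed 11; total 43.
{North, South, East, West, Central, Uptown}: service 32 + fixed 17 = 49
No other subset beats 41.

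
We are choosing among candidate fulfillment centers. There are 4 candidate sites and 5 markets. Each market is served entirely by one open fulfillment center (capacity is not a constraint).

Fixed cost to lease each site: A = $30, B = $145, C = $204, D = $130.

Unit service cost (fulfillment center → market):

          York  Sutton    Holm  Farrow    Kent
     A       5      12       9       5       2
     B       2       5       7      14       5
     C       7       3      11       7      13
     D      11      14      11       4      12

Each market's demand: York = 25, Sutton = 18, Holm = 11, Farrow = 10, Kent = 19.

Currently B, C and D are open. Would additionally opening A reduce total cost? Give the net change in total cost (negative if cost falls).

Current service cost with {B, C, D}: 316.
Adding A: each market re-picks its cheapest; new service cost 259, saving 57.
Extra fixed cost: 30. Net change = 30 − 57 = -27.
(Totals: 795 → 768.)

Yes — net change −27 (cost falls by 27).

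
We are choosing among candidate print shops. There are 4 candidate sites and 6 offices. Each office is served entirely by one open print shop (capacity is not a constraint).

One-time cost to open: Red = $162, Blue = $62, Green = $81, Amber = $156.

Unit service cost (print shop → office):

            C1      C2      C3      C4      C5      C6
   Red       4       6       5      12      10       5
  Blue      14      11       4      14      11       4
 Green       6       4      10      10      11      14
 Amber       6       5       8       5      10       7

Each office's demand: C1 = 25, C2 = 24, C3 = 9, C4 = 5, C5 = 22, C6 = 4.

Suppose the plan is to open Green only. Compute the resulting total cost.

Each office is assigned to its cheapest site among the open ones.
{Green}: C1→Green 6·25=150, C2→Green 4·24=96, C3→Green 10·9=90, C4→Green 10·5=50, C5→Green 11·22=242, C6→Green 14·4=56. Service 684; fixed 81; total 765.

Total cost: 765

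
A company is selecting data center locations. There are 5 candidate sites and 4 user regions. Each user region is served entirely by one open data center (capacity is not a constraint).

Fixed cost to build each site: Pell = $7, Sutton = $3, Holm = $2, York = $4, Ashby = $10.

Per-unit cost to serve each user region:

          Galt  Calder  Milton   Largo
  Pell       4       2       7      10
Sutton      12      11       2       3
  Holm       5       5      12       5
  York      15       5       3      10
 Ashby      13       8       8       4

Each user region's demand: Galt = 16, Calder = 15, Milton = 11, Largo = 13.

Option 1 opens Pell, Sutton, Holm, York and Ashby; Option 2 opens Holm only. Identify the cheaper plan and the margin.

Option 1 is cheaper by 173.

Option 1: {Pell, Sutton, Holm, York, Ashby}: Galt→Pell 4·16=64, Calder→Pell 2·15=30, Milton→Sutton 2·11=22, Largo→Sutton 3·13=39. Service 155; fixed 26; total 181.
Option 2: {Holm}: Galt→Holm 5·16=80, Calder→Holm 5·15=75, Milton→Holm 12·11=132, Largo→Holm 5·13=65. Service 352; fixed 2; total 354.
Difference: |181 − 354| = 173.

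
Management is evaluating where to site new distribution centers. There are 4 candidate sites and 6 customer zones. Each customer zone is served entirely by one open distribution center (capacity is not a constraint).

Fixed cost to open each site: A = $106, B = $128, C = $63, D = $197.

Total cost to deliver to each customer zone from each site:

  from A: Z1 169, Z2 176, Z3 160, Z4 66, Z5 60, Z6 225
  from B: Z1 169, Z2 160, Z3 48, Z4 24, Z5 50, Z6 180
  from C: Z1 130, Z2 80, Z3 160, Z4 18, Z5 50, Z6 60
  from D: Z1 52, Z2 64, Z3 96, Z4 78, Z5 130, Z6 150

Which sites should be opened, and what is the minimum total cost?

For any fixed open set, each customer zone goes to its cheapest open site; total = fixed + service.
{C}: Z1→C 130, Z2→C 80, Z3→C 160, Z4→C 18, Z5→C 50, Z6→C 60. Service 498; fixed 63; total 561.
{B, C}: service 386 + fixed 191 = 577
{C, D}: Z1→D 52, Z2→D 64, Z3→D 96, Z4→C 18, Z5→C 50, Z6→C 60. Service 340; fixed 260; total 600.
{A, B, C, D}: Z1→D 52, Z2→D 64, Z3→B 48, Z4→C 18, Z5→B 50, Z6→C 60. Service 292; fixed 494; total 786.
No other subset beats 561.

Open C only; minimum total cost 561.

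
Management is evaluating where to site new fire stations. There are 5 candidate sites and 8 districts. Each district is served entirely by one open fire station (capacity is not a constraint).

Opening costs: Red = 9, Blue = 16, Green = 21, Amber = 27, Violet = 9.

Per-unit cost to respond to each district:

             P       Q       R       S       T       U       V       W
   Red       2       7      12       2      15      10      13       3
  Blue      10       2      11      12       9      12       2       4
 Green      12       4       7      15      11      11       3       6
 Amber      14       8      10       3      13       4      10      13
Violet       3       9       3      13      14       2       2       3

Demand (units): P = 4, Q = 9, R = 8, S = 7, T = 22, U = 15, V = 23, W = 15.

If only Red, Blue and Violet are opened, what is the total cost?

Each district is assigned to its cheapest site among the open ones.
{Red, Blue, Violet}: P→Red 2·4=8, Q→Blue 2·9=18, R→Violet 3·8=24, S→Red 2·7=14, T→Blue 9·22=198, U→Violet 2·15=30, V→Blue 2·23=46, W→Red 3·15=45. Service 383; fixed 34; total 417.

Total cost: 417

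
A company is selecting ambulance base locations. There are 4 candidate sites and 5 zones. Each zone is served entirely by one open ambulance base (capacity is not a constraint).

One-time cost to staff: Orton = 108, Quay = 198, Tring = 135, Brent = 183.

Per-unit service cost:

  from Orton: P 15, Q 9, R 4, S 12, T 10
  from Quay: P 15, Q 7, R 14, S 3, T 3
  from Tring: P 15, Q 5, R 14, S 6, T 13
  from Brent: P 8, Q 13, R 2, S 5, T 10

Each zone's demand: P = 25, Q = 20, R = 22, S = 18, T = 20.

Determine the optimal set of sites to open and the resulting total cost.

For any fixed open set, each zone goes to its cheapest open site; total = fixed + service.
{Quay, Brent}: P→Brent 8·25=200, Q→Quay 7·20=140, R→Brent 2·22=44, S→Quay 3·18=54, T→Quay 3·20=60. Service 498; fixed 381; total 879.
{Tring, Brent}: P→Brent 8·25=200, Q→Tring 5·20=100, R→Brent 2·22=44, S→Brent 5·18=90, T→Brent 10·20=200. Service 634; fixed 318; total 952.
{Quay, Tring, Brent}: service 458 + fixed 516 = 974
{Orton, Quay, Tring, Brent}: P→Brent 8·25=200, Q→Tring 5·20=100, R→Brent 2·22=44, S→Quay 3·18=54, T→Quay 3·20=60. Service 458; fixed 624; total 1082.
No other subset beats 879.

Open Quay and Brent; minimum total cost 879.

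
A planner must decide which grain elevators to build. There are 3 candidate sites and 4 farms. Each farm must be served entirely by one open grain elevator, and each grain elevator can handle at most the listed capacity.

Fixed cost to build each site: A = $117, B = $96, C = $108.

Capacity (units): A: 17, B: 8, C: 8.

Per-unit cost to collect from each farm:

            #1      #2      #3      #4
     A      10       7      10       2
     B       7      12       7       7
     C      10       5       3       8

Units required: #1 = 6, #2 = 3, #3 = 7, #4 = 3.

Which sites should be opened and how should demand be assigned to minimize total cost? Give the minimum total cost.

Open {A, C}: #1→A 10·6=60, #2→A 7·3=21, #3→C 3·7=21, #4→A 2·3=6.
Loads: A carries 12/17, C carries 7/8. Service 108; fixed 225; total 333.
Next best feasible plan costs 349.

Minimum total cost: 333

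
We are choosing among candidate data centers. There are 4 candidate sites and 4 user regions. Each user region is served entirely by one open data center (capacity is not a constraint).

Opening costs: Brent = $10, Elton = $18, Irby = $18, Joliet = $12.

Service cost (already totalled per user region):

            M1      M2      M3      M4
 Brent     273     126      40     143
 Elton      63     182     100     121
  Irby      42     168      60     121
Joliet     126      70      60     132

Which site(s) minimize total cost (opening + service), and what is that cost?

For any fixed open set, each user region goes to its cheapest open site; total = fixed + service.
{Brent, Irby, Joliet}: M1→Irby 42, M2→Joliet 70, M3→Brent 40, M4→Irby 121. Service 273; fixed 40; total 313.
{Irby, Joliet}: M1→Irby 42, M2→Joliet 70, M3→Irby 60, M4→Irby 121. Service 293; fixed 30; total 323.
{Brent, Elton, Irby, Joliet}: M1→Irby 42, M2→Joliet 70, M3→Brent 40, M4→Elton 121. Service 273; fixed 58; total 331.
{Brent}: service 582 + fixed 10 = 592
No other subset beats 313.

Open Brent, Irby and Joliet; minimum total cost 313.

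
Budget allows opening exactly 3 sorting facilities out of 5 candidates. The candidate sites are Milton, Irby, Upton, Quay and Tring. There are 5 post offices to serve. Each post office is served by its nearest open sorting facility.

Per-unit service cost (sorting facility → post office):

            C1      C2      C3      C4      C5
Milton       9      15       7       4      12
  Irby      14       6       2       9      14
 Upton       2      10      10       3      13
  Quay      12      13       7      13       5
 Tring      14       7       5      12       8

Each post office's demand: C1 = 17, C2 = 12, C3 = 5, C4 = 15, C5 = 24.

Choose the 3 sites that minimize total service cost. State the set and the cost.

With exactly 3 open, each post office uses its cheapest among the chosen.
{Irby, Upton, Quay}: C1→Upton 2·17=34, C2→Irby 6·12=72, C3→Irby 2·5=10, C4→Upton 3·15=45, C5→Quay 5·24=120. Service cost 281.
{Upton, Quay, Tring}: service cost 308
{Irby, Upton, Tring}: service cost 353
Among all 10 size-3 choices, {Irby, Upton, Quay} is lowest.

Choose Irby, Upton and Quay; total service cost 281.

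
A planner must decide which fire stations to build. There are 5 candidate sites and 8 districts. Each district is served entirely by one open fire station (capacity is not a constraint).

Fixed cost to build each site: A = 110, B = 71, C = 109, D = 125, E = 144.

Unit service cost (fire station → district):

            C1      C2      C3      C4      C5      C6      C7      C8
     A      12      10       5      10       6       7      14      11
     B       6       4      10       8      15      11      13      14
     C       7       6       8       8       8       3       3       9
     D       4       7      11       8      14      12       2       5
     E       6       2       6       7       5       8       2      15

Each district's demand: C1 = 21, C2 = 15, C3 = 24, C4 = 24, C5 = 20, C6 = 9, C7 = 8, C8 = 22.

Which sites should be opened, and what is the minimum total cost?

Open D and E; minimum total cost 993.

For any fixed open set, each district goes to its cheapest open site; total = fixed + service.
{D, E}: C1→D 4·21=84, C2→E 2·15=30, C3→E 6·24=144, C4→E 7·24=168, C5→E 5·20=100, C6→E 8·9=72, C7→D 2·8=16, C8→D 5·22=110. Service 724; fixed 269; total 993.
{A, D}: C1→D 4·21=84, C2→D 7·15=105, C3→A 5·24=120, C4→D 8·24=192, C5→A 6·20=120, C6→A 7·9=63, C7→D 2·8=16, C8→D 5·22=110. Service 810; fixed 235; total 1045.
{C, D, E}: C1→D 4·21=84, C2→E 2·15=30, C3→E 6·24=144, C4→E 7·24=168, C5→E 5·20=100, C6→C 3·9=27, C7→D 2·8=16, C8→D 5·22=110. Service 679; fixed 378; total 1057.
{A, B, C, D, E}: C1→D 4·21=84, C2→E 2·15=30, C3→A 5·24=120, C4→E 7·24=168, C5→E 5·20=100, C6→C 3·9=27, C7→D 2·8=16, C8→D 5·22=110. Service 655; fixed 559; total 1214.
No other subset beats 993.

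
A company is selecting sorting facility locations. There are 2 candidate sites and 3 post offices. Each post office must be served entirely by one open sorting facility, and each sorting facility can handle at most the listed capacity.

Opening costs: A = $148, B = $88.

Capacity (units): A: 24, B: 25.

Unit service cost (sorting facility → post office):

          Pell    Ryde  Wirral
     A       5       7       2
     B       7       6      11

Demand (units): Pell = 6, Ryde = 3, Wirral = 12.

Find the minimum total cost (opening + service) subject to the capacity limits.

Minimum total cost: 223

Open {A}: Pell→A 5·6=30, Ryde→A 7·3=21, Wirral→A 2·12=24.
Loads: A carries 21/24. Service 75; fixed 148; total 223.
Next best feasible plan costs 280.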